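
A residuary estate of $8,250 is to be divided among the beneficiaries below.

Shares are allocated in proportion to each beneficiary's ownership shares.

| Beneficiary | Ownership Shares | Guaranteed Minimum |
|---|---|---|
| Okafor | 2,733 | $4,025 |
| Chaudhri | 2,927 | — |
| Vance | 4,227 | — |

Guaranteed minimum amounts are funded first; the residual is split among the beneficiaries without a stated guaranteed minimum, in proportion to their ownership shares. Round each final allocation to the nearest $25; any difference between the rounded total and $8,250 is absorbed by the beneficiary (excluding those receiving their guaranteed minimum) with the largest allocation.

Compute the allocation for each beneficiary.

Okafor: $4,025; Chaudhri: $1,725; Vance: $2,500

Minimums first: Okafor $4,025. Balance $4,225.
Balance split over remaining ownership shares 7,154: Chaudhri 1,728.62 → $1,725; Vance 2,496.38 → $2,500.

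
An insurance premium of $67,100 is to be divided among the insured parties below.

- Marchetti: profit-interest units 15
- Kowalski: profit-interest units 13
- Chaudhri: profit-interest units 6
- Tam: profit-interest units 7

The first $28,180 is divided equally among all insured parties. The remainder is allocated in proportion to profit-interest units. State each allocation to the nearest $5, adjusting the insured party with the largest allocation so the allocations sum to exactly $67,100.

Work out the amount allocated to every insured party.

First tranche $28,180 split equally: $7,045 each.
Remainder $38,920 by profit-interest units (total 41): Marchetti 14,239.02 → $14,240; Kowalski 12,340.49 → $12,340; Chaudhri 5,695.61 → $5,695; Tam 6,644.88 → $6,645.
Totals: Marchetti $7,045 + $14,240 = $21,285; Kowalski $7,045 + $12,340 = $19,385; Chaudhri $7,045 + $5,695 = $12,740; Tam $7,045 + $6,645 = $13,690.

Marchetti: $21,285; Kowalski: $19,385; Chaudhri: $12,740; Tam: $13,690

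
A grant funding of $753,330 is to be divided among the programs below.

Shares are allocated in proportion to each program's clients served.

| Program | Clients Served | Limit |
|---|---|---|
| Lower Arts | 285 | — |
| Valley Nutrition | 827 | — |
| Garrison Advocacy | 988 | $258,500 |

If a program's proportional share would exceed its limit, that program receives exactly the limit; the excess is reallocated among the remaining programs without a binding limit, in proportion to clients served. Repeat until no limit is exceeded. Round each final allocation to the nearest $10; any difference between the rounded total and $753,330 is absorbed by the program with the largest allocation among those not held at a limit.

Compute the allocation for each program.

Lower Arts: $126,820; Valley Nutrition: $368,010; Garrison Advocacy: $258,500

Combined clients served = 2,100.
Proportional shares (ignoring caps): Lower Arts 102,237.64; Valley Nutrition 296,668.53; Garrison Advocacy 354,423.83.
Cap binds for Garrison Advocacy ($258,500); remaining pool $494,830 reallocated over remaining clients served 1,112.
Remaining shares: Lower Arts 126,822.44 → $126,820; Valley Nutrition 368,007.56 → $368,010.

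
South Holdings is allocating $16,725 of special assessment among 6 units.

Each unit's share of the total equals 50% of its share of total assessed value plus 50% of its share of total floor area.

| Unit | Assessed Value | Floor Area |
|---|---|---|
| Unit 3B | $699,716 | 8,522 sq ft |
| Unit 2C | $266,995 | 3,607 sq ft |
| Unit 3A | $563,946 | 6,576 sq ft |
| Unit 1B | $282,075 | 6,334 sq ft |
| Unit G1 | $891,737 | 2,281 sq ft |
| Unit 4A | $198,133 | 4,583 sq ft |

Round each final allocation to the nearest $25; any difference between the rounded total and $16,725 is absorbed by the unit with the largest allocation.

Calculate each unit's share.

Totals — assessed value 2,902,602, floor area 31,903.
Blended shares (50% assessed value + 50% floor area): Unit 3B 0.2541; Unit 2C 0.1025; Unit 3A 0.2002; Unit 1B 0.1479; Unit G1 0.1894; Unit 4A 0.1060.
Proportional shares: Unit 3B 4,249.72; Unit 2C 1,714.70; Unit 3A 3,348.47; Unit 1B 2,472.95; Unit G1 3,167.03; Unit 4A 1,772.14.
After rounding ($25): Unit 3B $4,250; Unit 2C $1,725; Unit 3A $3,350; Unit 1B $2,475; Unit G1 $3,175; Unit 4A $1,775. Sum = $16,750.
Difference $16,725 − $16,750 = −$25 applied to largest allocation (Unit 3B): Unit 3B becomes $4,225.

Unit 3B: $4,225; Unit 2C: $1,725; Unit 3A: $3,350; Unit 1B: $2,475; Unit G1: $3,175; Unit 4A: $1,775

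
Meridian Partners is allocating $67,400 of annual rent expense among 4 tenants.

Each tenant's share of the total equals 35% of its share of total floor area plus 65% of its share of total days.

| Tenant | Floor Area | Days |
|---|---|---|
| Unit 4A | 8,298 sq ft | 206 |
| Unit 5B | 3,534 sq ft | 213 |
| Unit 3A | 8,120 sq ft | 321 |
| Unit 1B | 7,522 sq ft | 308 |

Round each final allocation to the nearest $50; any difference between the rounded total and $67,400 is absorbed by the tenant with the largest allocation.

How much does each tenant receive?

Unit 4A: $15,750 · Unit 5B: $11,950 · Unit 3A: $20,350 · Unit 1B: $19,350

Floor area total 27,474; days total 1,048.
Blended shares (35% floor area + 65% days): Unit 4A 0.2335; Unit 5B 0.1771; Unit 3A 0.3025; Unit 1B 0.2869.
Unrounded shares: Unit 4A 15,736.42; Unit 5B 11,938.53; Unit 3A 20,390.98; Unit 1B 19,334.07.
Rounded to nearest $50: Unit 4A $15,750; Unit 5B $11,950; Unit 3A $20,400; Unit 1B $19,350. Sum = $67,450.
Difference $67,400 − $67,450 = −$50 applied to largest allocation (Unit 3A): Unit 3A becomes $20,350.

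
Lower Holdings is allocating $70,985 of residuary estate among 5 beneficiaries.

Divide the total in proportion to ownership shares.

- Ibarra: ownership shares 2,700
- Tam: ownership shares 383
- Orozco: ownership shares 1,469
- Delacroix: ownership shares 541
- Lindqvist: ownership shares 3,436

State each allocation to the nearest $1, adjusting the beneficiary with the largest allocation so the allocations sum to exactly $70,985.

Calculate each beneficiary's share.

Sum of ownership shares: 8,529.
Raw shares: Ibarra 2,700/8,529 × $70,985 = 22,471.51; Tam 383/8,529 × $70,985 = 3,187.63; Orozco 1,469/8,529 × $70,985 = 12,226.17; Delacroix 541/8,529 × $70,985 = 4,502.62; Lindqvist 3,436/8,529 × $70,985 = 28,597.08.
After rounding ($1): Ibarra $22,472; Tam $3,188; Orozco $12,226; Delacroix $4,503; Lindqvist $28,597. Sum = $70,986.
Difference $70,985 − $70,986 = −$1 applied to largest allocation (Lindqvist): Lindqvist becomes $28,596.

Ibarra: $22,472 · Tam: $3,188 · Orozco: $12,226 · Delacroix: $4,503 · Lindqvist: $28,596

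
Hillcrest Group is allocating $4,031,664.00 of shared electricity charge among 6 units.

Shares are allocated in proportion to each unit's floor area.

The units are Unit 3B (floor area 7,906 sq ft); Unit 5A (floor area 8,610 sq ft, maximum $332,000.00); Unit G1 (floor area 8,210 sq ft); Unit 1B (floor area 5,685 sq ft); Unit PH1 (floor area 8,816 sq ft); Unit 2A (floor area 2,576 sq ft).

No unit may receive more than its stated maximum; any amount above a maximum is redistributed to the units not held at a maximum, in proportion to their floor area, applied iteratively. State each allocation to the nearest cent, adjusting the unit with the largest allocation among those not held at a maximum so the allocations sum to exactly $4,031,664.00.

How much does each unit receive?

Unit 3B: $881,196.14 | Unit 5A: $332,000.00 | Unit G1: $915,079.73 | Unit 1B: $633,645.34 | Unit PH1: $982,623.99 | Unit 2A: $287,118.80

Total floor area = 41,803.
Pro-rata shares before constraints: Unit 3B 762,489.1894; Unit 5A 830,386.0259; Unit G1 791,808.2779; Unit 1B 548,286.2436; Unit PH1 850,253.5661; Unit 2A 248,440.6972.
Cap binds for Unit 5A ($332,000.00); residual $3,699,664.00 reallocated over remaining floor area 33,193.
Redistributed shares: Unit 3B 881,196.1433 → $881,196.14; Unit G1 915,079.7289 → $915,079.73; Unit 1B 633,645.3421 → $633,645.34; Unit PH1 982,623.9817 → $982,623.98; Unit 2A 287,118.8041 → $287,118.80.
Rounding difference +$0.01 applied to Unit PH1 → $982,623.99.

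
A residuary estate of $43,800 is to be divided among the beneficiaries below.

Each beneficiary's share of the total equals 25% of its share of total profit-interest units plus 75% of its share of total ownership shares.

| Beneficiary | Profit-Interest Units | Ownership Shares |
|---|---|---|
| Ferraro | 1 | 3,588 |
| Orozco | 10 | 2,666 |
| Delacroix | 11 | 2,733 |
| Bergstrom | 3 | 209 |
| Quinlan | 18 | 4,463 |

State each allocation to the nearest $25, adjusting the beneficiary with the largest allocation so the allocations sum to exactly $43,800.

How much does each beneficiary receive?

Ferraro: $8,875; Orozco: $8,950; Delacroix: $9,375; Bergstrom: $1,275; Quinlan: $15,325

Profit-interest units total 43; ownership shares total 13,659.
Blended shares (25% profit-interest units + 75% ownership shares): Ferraro 0.2028; Orozco 0.2045; Delacroix 0.2140; Bergstrom 0.0289; Quinlan 0.3497.
Pro-rata amounts: Ferraro 8,883.82; Orozco 8,958.26; Delacroix 9,374.05; Bergstrom 1,266.60; Quinlan 15,317.27.
At nearest $25: Ferraro $8,875; Orozco $8,950; Delacroix $9,375; Bergstrom $1,275; Quinlan $15,325. Sum = $43,800.
No rounding difference to absorb.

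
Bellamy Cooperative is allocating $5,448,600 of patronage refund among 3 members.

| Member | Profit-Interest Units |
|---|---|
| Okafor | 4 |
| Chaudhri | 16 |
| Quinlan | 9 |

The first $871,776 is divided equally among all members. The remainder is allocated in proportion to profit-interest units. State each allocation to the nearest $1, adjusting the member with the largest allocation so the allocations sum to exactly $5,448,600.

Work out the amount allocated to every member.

First tranche $871,776 split equally: $290,592 each.
Remainder $4,576,824 by profit-interest units (total 29): Okafor 631,286.07 → $631,286; Chaudhri 2,525,144.28 → $2,525,144; Quinlan 1,420,393.66 → $1,420,394.
Totals: Okafor $290,592 + $631,286 = $921,878; Chaudhri $290,592 + $2,525,144 = $2,815,736; Quinlan $290,592 + $1,420,394 = $1,710,986.

Okafor: $921,878 | Chaudhri: $2,815,736 | Quinlan: $1,710,986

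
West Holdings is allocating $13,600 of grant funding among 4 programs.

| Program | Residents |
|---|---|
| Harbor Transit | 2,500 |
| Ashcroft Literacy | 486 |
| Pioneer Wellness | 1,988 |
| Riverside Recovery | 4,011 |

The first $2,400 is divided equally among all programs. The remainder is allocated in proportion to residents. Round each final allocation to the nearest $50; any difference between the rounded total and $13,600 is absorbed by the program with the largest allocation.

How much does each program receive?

First tranche $2,400 split equally: $600 each.
Remainder $11,200 by residents (total 8,985): Harbor Transit 3,116.30 → $3,100; Ashcroft Literacy 605.81 → $600; Pioneer Wellness 2,478.09 → $2,500; Riverside Recovery 4,999.80 → $5,000.
Totals: Harbor Transit $600 + $3,100 = $3,700; Ashcroft Literacy $600 + $600 = $1,200; Pioneer Wellness $600 + $2,500 = $3,100; Riverside Recovery $600 + $5,000 = $5,600.

Harbor Transit: $3,700; Ashcroft Literacy: $1,200; Pioneer Wellness: $3,100; Riverside Recovery: $5,600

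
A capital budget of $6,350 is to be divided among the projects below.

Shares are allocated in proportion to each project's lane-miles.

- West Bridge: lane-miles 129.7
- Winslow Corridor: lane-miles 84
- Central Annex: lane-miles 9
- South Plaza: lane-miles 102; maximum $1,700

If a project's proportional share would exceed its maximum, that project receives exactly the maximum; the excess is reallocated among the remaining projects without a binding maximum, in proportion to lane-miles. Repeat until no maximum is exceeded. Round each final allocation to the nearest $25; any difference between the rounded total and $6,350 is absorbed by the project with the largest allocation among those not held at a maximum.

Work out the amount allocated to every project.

Combined lane-miles = 324.7.
Unconstrained shares: West Bridge 2,536.48; Winslow Corridor 1,642.75; Central Annex 176.01; South Plaza 1,994.76.
Cap binds for South Plaza ($1,700); residual $4,650 reallocated over remaining lane-miles 222.7.
Remaining shares: West Bridge 2,708.15 → $2,700; Winslow Corridor 1,753.93 → $1,750; Central Annex 187.92 → $200.

West Bridge: $2,700 · Winslow Corridor: $1,750 · Central Annex: $200 · South Plaza: $1,700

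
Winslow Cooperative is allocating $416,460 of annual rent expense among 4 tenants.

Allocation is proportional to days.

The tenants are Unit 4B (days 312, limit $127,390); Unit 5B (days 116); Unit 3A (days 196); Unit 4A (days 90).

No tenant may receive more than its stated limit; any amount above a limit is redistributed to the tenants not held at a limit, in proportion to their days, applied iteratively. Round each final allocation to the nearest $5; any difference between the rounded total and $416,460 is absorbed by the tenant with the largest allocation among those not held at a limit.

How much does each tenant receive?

Unit 4B: $127,390; Unit 5B: $83,415; Unit 3A: $140,940; Unit 4A: $64,715

Sum of days: 714.
Pro-rata shares before constraints: Unit 4B 181,982.52; Unit 5B 67,660.17; Unit 3A 114,322.35; Unit 4A 52,494.96.
Cap binds for Unit 4B ($127,390); remaining pool $289,070 reallocated over remaining days 402.
Shares after redistribution: Unit 5B 83,413.23 → $83,415; Unit 3A 140,939.60 → $140,940; Unit 4A 64,717.16 → $64,715.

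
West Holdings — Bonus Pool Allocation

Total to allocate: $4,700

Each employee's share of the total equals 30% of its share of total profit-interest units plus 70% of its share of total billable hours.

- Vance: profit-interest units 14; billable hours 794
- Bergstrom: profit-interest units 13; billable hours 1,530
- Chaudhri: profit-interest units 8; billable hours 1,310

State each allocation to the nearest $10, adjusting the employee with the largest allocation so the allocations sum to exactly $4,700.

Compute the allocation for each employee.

Vance: $1,280 | Bergstrom: $1,910 | Chaudhri: $1,510

Profit-interest units total 35; billable hours total 3,634.
Blended shares (30% profit-interest units + 70% billable hours): Vance 0.2729; Bergstrom 0.4061; Chaudhri 0.3209.
Pro-rata amounts: Vance 1,282.84; Bergstrom 1,908.88; Chaudhri 1,508.28.
At nearest $10: Vance $1,280; Bergstrom $1,910; Chaudhri $1,510. Sum = $4,700.
Rounded total matches; no reconciliation needed.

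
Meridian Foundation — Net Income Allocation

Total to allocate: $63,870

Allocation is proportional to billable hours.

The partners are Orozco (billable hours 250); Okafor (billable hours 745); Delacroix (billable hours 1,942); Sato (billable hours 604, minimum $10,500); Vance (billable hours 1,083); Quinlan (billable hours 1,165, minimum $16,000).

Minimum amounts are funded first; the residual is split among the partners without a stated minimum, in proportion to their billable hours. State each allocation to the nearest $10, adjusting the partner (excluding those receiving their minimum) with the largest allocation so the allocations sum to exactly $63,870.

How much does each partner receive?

Guaranteed amounts: Sato $10,500; Quinlan $16,000. Remaining pool $37,370.
Remaining pool split over remaining billable hours 4,020: Orozco 2,324.00 → $2,320; Okafor 6,925.53 → $6,930; Delacroix 18,052.87 → $18,050; Vance 10,067.59 → $10,070.

Orozco: $2,320 · Okafor: $6,930 · Delacroix: $18,050 · Sato: $10,500 · Vance: $10,070 · Quinlan: $16,000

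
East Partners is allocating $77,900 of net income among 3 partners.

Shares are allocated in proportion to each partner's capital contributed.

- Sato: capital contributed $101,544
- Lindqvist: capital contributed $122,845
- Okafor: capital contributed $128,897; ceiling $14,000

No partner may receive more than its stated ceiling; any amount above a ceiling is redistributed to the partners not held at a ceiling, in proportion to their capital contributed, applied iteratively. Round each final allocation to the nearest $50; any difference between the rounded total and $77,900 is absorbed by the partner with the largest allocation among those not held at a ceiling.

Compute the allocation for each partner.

Combined capital contributed = 353,286.
Pro-rata shares before constraints: Sato 22,390.58; Lindqvist 27,087.47; Okafor 28,421.95.
Cap binds for Okafor ($14,000); residual $63,900 reallocated over remaining capital contributed 224,389.
Remaining shares: Sato 28,917.02 → $28,900; Lindqvist 34,982.98 → $35,000.

Sato: $28,900; Lindqvist: $35,000; Okafor: $14,000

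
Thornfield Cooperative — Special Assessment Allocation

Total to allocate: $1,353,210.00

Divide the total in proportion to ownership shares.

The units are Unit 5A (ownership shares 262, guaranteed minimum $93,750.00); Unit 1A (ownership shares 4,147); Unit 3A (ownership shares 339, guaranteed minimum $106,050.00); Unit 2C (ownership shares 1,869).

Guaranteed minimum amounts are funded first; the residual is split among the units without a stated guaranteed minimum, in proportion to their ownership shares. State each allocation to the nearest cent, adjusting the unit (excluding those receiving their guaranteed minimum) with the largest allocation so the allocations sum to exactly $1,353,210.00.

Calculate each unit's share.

Minimums first: Unit 5A $93,750.00; Unit 3A $106,050.00. Balance $1,153,410.00.
Balance split over remaining ownership shares 6,016: Unit 1A 795,078.3361 → $795,078.34; Unit 2C 358,331.6639 → $358,331.66.

Unit 5A: $93,750.00 · Unit 1A: $795,078.34 · Unit 3A: $106,050.00 · Unit 2C: $358,331.66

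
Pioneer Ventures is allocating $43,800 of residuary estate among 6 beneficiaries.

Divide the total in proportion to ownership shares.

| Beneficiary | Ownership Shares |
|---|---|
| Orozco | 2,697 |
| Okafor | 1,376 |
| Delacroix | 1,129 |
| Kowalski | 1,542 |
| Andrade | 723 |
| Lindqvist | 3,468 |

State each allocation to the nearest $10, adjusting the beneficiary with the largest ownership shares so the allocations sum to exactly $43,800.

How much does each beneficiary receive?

Total ownership shares = 2,697 + 1,376 + 1,129 + 1,542 + 723 + 3,468 = 10,935.
Raw shares: Orozco 10,802.80; Okafor 5,511.55; Delacroix 4,522.19; Kowalski 6,176.46; Andrade 2,895.97; Lindqvist 13,891.03.
Rounded to nearest $10: Orozco $10,800; Okafor $5,510; Delacroix $4,520; Kowalski $6,180; Andrade $2,900; Lindqvist $13,890. Sum = $43,800.
No rounding difference to absorb.

Orozco: $10,800 | Okafor: $5,510 | Delacroix: $4,520 | Kowalski: $6,180 | Andrade: $2,900 | Lindqvist: $13,890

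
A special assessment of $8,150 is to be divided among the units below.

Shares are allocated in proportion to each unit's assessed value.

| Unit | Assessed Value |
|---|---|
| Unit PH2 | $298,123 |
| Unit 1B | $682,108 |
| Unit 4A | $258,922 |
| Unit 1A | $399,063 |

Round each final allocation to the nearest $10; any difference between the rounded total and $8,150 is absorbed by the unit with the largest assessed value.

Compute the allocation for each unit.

Assessed value total: 298,123 + 682,108 + 258,922 + 399,063 = 1,638,216.
Unrounded shares: Unit PH2 1,483.14; Unit 1B 3,393.44; Unit 4A 1,288.12; Unit 1A 1,985.31.
Rounded to nearest $10: Unit PH2 $1,480; Unit 1B $3,390; Unit 4A $1,290; Unit 1A $1,990. Sum = $8,150.
No rounding difference to absorb.

Unit PH2: $1,480 · Unit 1B: $3,390 · Unit 4A: $1,290 · Unit 1A: $1,990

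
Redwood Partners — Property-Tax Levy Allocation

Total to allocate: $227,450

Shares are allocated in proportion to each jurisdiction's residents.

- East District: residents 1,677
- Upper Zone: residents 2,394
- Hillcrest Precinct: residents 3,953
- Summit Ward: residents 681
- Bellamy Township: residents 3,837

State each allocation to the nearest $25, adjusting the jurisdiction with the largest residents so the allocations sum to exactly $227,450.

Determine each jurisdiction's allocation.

East District: $30,425; Upper Zone: $43,425; Hillcrest Precinct: $71,675; Summit Ward: $12,350; Bellamy Township: $69,575

Total residents = 12,542.
Raw shares: East District 1,677/12,542 × $227,450 = 30,412.51; Upper Zone 2,394/12,542 × $227,450 = 43,415.35; Hillcrest Precinct 3,953/12,542 × $227,450 = 71,687.92; Summit Ward 681/12,542 × $227,450 = 12,349.98; Bellamy Township 3,837/12,542 × $227,450 = 69,584.25.
After rounding ($25): East District $30,425; Upper Zone $43,425; Hillcrest Precinct $71,700; Summit Ward $12,350; Bellamy Township $69,575. Sum = $227,475.
Difference $227,450 − $227,475 = −$25 applied to largest residents (Hillcrest Precinct): Hillcrest Precinct becomes $71,675.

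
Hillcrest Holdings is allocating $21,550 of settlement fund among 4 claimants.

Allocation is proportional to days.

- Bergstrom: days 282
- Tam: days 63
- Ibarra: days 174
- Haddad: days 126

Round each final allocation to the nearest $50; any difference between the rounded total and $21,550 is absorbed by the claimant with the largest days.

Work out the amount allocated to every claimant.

Days total: 282 + 63 + 174 + 126 = 645.
Proportional shares: Bergstrom 9,421.86; Tam 2,104.88; Ibarra 5,813.49; Haddad 4,209.77.
At nearest $50: Bergstrom $9,400; Tam $2,100; Ibarra $5,800; Haddad $4,200. Sum = $21,500.
Difference $21,550 − $21,500 = +$50 applied to largest days (Bergstrom): Bergstrom becomes $9,450.

Bergstrom: $9,450 | Tam: $2,100 | Ibarra: $5,800 | Haddad: $4,200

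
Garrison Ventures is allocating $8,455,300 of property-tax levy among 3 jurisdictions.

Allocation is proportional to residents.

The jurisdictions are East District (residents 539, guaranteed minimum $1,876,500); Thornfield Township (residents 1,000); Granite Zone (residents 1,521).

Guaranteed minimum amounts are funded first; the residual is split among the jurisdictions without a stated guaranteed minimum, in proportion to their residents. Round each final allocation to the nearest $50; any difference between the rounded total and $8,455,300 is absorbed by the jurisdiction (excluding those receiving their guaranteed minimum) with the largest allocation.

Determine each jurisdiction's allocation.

East District: $1,876,500 | Thornfield Township: $2,609,600 | Granite Zone: $3,969,200

Guaranteed amounts: East District $1,876,500. Residual $6,578,800.
Residual split over remaining residents 2,521: Thornfield Township 2,609,599.37 → $2,609,600; Granite Zone 3,969,200.63 → $3,969,200.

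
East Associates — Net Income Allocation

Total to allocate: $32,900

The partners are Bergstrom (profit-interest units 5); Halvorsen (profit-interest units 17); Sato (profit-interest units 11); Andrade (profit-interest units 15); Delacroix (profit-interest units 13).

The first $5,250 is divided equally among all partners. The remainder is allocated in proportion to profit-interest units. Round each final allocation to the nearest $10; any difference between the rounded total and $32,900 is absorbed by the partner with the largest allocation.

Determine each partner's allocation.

Bergstrom: $3,320 · Halvorsen: $8,750 · Sato: $6,040 · Andrade: $7,850 · Delacroix: $6,940

$5,250 shared equally gives $1,050 per partner.
Remainder $27,650 by profit-interest units (total 61): Bergstrom 2,266.39 → $2,270; Halvorsen 7,705.74 → $7,710; Sato 4,986.07 → $4,990; Andrade 6,799.18 → $6,800; Delacroix 5,892.62 → $5,890.
Rounding difference −$10 on remainder applied to Halvorsen.
Totals: Bergstrom $1,050 + $2,270 = $3,320; Halvorsen $1,050 + $7,700 = $8,750; Sato $1,050 + $4,990 = $6,040; Andrade $1,050 + $6,800 = $7,850; Delacroix $1,050 + $5,890 = $6,940.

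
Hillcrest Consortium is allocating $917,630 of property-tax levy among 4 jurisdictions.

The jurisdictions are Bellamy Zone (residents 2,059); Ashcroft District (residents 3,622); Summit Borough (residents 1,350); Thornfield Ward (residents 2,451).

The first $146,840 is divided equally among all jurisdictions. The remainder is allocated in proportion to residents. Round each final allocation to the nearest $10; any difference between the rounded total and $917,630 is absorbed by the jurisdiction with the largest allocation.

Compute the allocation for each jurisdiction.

Bellamy Zone: $204,090 | Ashcroft District: $331,140 | Summit Borough: $146,450 | Thornfield Ward: $235,950

First tranche $146,840 split equally: $36,710 each.
Remainder $770,790 by residents (total 9,482): Bellamy Zone 167,375.72 → $167,380; Ashcroft District 294,431.70 → $294,430; Summit Borough 109,741.25 → $109,740; Thornfield Ward 199,241.33 → $199,240.
Totals: Bellamy Zone $36,710 + $167,380 = $204,090; Ashcroft District $36,710 + $294,430 = $331,140; Summit Borough $36,710 + $109,740 = $146,450; Thornfield Ward $36,710 + $199,240 = $235,950.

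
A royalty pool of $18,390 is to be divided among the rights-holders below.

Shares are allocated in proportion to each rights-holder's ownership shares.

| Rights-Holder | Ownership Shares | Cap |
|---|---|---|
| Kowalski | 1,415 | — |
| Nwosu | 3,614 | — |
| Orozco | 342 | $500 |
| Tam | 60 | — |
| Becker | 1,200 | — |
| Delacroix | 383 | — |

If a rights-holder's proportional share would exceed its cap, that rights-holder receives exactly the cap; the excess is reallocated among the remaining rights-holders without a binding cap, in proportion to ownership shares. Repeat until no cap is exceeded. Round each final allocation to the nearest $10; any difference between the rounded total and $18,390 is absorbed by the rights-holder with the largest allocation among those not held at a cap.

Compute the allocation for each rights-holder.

Kowalski: $3,790; Nwosu: $9,690; Orozco: $500; Tam: $160; Becker: $3,220; Delacroix: $1,030

Total ownership shares = 7,014.
Unconstrained shares: Kowalski 3,709.99; Nwosu 9,475.54; Orozco 896.69; Tam 157.31; Becker 3,146.28; Delacroix 1,004.19.
Capped: Orozco ($500); balance $17,890 reallocated over remaining ownership shares 6,672.
Redistributed shares: Kowalski 3,794.12 → $3,790; Nwosu 9,690.42 → $9,690; Tam 160.88 → $160; Becker 3,217.63 → $3,220; Delacroix 1,026.96 → $1,030.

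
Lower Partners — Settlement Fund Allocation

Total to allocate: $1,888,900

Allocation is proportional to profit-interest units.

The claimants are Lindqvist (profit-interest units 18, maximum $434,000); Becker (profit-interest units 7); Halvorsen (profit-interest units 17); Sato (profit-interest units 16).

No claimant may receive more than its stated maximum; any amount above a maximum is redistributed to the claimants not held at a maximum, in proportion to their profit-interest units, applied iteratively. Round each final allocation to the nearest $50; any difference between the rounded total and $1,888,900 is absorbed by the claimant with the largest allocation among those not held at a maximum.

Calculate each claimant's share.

Lindqvist: $434,000 · Becker: $254,600 · Halvorsen: $618,350 · Sato: $581,950

Combined profit-interest units = 58.
Proportional shares (ignoring caps): Lindqvist 586,210.34; Becker 227,970.69; Halvorsen 553,643.10; Sato 521,075.86.
Held at cap: Lindqvist ($434,000); residual $1,454,900 reallocated over remaining profit-interest units 40.
Remaining shares: Becker 254,607.50 → $254,600; Halvorsen 618,332.50 → $618,350; Sato 581,960.00 → $581,950.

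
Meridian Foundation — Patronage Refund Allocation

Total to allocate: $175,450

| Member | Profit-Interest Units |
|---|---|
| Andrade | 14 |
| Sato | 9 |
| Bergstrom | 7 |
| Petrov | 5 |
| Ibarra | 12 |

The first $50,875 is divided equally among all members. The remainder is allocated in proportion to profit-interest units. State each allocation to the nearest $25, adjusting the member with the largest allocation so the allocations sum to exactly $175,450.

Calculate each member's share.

$50,875 shared equally gives $10,175 per member.
Remainder $124,575 by profit-interest units (total 47): Andrade 37,107.45 → $37,100; Sato 23,854.79 → $23,850; Bergstrom 18,553.72 → $18,550; Petrov 13,252.66 → $13,250; Ibarra 31,806.38 → $31,800.
Rounding difference +$25 on remainder applied to Andrade.
Totals: Andrade $10,175 + $37,125 = $47,300; Sato $10,175 + $23,850 = $34,025; Bergstrom $10,175 + $18,550 = $28,725; Petrov $10,175 + $13,250 = $23,425; Ibarra $10,175 + $31,800 = $41,975.

Andrade: $47,300; Sato: $34,025; Bergstrom: $28,725; Petrov: $23,425; Ibarra: $41,975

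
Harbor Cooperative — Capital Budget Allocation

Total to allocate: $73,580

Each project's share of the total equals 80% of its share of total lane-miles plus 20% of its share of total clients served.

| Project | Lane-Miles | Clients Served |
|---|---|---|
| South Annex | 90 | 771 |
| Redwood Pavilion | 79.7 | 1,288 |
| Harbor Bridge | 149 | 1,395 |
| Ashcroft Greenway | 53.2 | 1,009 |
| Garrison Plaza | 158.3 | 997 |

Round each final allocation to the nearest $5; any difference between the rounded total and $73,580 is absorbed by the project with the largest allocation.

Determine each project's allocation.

South Annex: $12,070 | Redwood Pavilion: $12,320 | Harbor Bridge: $20,305 | Ashcroft Greenway: $8,625 | Garrison Plaza: $20,260

Totals — lane-miles 530.2, clients served 5,460.
Blended shares (80% lane-miles + 20% clients served): South Annex 0.1640; Redwood Pavilion 0.1674; Harbor Bridge 0.2759; Ashcroft Greenway 0.1172; Garrison Plaza 0.2754.
Proportional shares: South Annex 12,070.03; Redwood Pavilion 12,319.94; Harbor Bridge 20,302.17; Ashcroft Greenway 8,625.88; Garrison Plaza 20,261.98.
After rounding ($5): South Annex $12,070; Redwood Pavilion $12,320; Harbor Bridge $20,300; Ashcroft Greenway $8,625; Garrison Plaza $20,260. Sum = $73,575.
Difference $73,580 − $73,575 = +$5 applied to largest allocation (Harbor Bridge): Harbor Bridge becomes $20,305.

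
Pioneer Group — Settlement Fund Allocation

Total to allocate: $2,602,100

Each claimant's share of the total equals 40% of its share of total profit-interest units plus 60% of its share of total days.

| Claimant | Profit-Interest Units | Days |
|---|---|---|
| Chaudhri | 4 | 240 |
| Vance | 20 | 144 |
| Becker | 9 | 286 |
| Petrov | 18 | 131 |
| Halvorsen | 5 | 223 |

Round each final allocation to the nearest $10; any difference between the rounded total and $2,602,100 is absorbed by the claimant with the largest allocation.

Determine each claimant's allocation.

Chaudhri: $440,270 · Vance: $591,280 · Becker: $603,330 · Petrov: $534,290 · Halvorsen: $432,930

Totals — profit-interest units 56, days 1,024.
Combined weights (40% profit-interest units + 60% days): Chaudhri 0.1692; Vance 0.2272; Becker 0.2319; Petrov 0.2053; Halvorsen 0.1664.
Proportional shares: Chaudhri 440,266.03; Vance 591,280.76; Becker 603,332.90; Petrov 534,287.22; Halvorsen 432,933.10.
At nearest $10: Chaudhri $440,270; Vance $591,280; Becker $603,330; Petrov $534,290; Halvorsen $432,930. Sum = $2,602,100.
Rounded total matches; no reconciliation needed.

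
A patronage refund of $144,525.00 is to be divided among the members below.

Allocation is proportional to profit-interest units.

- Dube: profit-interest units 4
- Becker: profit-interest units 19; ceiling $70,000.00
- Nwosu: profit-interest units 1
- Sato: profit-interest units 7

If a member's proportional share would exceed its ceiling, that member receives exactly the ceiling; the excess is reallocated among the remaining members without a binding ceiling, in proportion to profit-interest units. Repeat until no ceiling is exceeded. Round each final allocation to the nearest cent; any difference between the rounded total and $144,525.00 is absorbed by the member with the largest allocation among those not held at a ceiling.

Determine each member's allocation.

Combined profit-interest units = 31.
Unconstrained shares: Dube 18,648.3871; Becker 88,579.8387; Nwosu 4,662.0968; Sato 32,634.6774.
Capped: Becker ($70,000.00); remaining pool $74,525.00 reallocated over remaining profit-interest units 12.
Redistributed shares: Dube 24,841.6667 → $24,841.67; Nwosu 6,210.4167 → $6,210.42; Sato 43,472.9167 → $43,472.92.
Rounding difference −$0.01 applied to Sato → $43,472.91.

Dube: $24,841.67; Becker: $70,000.00; Nwosu: $6,210.42; Sato: $43,472.91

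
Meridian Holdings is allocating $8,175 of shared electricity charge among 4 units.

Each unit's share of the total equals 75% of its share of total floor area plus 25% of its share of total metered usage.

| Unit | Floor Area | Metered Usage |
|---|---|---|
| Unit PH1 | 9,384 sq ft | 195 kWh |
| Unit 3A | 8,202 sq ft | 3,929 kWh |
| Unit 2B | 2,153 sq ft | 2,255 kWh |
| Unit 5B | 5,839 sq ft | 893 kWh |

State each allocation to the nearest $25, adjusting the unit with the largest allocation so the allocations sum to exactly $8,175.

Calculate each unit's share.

Unit PH1: $2,300 · Unit 3A: $3,075 · Unit 2B: $1,150 · Unit 5B: $1,650

Floor area total 25,578; metered usage total 7,272.
Composite weights (75% floor area + 25% metered usage): Unit PH1 0.2819; Unit 3A 0.3756; Unit 2B 0.1407; Unit 5B 0.2019.
Raw shares: Unit PH1 2,304.22; Unit 3A 3,070.31; Unit 2B 1,149.84; Unit 5B 1,650.63.
After rounding ($25): Unit PH1 $2,300; Unit 3A $3,075; Unit 2B $1,150; Unit 5B $1,650. Sum = $8,175.
Rounded total matches; no reconciliation needed.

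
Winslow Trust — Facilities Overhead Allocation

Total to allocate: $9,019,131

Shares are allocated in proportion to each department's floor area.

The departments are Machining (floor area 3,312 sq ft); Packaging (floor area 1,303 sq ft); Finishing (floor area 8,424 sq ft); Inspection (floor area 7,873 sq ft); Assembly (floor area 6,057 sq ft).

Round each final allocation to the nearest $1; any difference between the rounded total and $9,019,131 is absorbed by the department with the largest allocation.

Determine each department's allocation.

Machining: $1,107,618; Packaging: $435,757; Finishing: $2,817,204; Inspection: $2,632,935; Assembly: $2,025,617

Sum of floor area: 26,969.
Raw shares: Machining 3,312/26,969 × $9,019,131 = 1,107,618.45; Packaging 1,303/26,969 × $9,019,131 = 435,756.89; Finishing 8,424/26,969 × $9,019,131 = 2,817,203.44; Inspection 7,873/26,969 × $9,019,131 = 2,632,934.79; Assembly 6,057/26,969 × $9,019,131 = 2,025,617.43.
At nearest $1: Machining $1,107,618; Packaging $435,757; Finishing $2,817,203; Inspection $2,632,935; Assembly $2,025,617. Sum = $9,019,130.
Difference $9,019,131 − $9,019,130 = +$1 applied to largest allocation (Finishing): Finishing becomes $2,817,204.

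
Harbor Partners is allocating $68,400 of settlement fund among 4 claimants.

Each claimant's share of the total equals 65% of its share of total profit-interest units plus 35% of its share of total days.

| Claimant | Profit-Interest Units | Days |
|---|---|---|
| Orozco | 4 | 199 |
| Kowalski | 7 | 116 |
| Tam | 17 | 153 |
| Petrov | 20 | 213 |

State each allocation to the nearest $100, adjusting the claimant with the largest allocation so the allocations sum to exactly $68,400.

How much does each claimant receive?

Orozco: $10,700 | Kowalski: $10,600 | Tam: $21,100 | Petrov: $26,000

Totals — profit-interest units 48, days 681.
Blended shares (65% profit-interest units + 35% days): Orozco 0.1564; Kowalski 0.1544; Tam 0.3088; Petrov 0.3803.
Proportional shares: Orozco 10,700.68; Kowalski 10,561.64; Tam 21,124.84; Petrov 26,012.84.
After rounding ($100): Orozco $10,700; Kowalski $10,600; Tam $21,100; Petrov $26,000. Sum = $68,400.
No rounding difference to absorb.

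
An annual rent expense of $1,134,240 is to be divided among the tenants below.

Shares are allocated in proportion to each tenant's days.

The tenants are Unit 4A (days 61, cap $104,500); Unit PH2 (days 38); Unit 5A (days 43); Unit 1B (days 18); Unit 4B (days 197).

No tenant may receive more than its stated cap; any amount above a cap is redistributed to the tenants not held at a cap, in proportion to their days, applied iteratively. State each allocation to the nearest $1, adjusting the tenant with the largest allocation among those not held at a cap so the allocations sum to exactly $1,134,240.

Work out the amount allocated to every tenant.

Unit 4A: $104,500; Unit PH2: $132,196; Unit 5A: $149,591; Unit 1B: $62,619; Unit 4B: $685,334

Sum of days: 357.
Proportional shares (ignoring caps): Unit 4A 193,805.71; Unit PH2 120,731.43; Unit 5A 136,617.14; Unit 1B 57,188.57; Unit 4B 625,897.14.
Capped: Unit 4A ($104,500); residual $1,029,740 reallocated over remaining days 296.
Shares after redistribution: Unit PH2 132,196.35 → $132,196; Unit 5A 149,590.61 → $149,591; Unit 1B 62,619.32 → $62,619; Unit 4B 685,333.72 → $685,334.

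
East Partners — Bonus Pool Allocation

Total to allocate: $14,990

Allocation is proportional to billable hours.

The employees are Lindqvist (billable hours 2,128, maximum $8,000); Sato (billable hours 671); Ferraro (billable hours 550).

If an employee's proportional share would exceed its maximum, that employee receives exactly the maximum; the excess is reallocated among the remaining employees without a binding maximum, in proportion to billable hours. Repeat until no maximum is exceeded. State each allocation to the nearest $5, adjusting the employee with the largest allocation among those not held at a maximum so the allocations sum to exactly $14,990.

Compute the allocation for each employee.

Lindqvist: $8,000 | Sato: $3,840 | Ferraro: $3,150

Total billable hours = 3,349.
Proportional shares (ignoring caps): Lindqvist 9,524.85; Sato 3,003.37; Ferraro 2,461.78.
Cap binds for Lindqvist ($8,000); residual $6,990 reallocated over remaining billable hours 1,221.
Redistributed shares: Sato 3,841.35 → $3,840; Ferraro 3,148.65 → $3,150.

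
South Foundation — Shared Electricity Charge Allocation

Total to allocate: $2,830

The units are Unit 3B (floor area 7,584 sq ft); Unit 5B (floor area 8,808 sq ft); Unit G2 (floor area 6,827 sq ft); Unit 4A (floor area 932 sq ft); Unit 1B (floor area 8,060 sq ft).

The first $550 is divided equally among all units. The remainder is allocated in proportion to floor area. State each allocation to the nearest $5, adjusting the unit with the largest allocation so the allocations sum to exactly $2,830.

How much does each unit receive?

Unit 3B: $645; Unit 5B: $735; Unit G2: $595; Unit 4A: $175; Unit 1B: $680

$550 shared equally gives $110 per unit.
Remainder $2,280 by floor area (total 32,211): Unit 3B 536.82 → $535; Unit 5B 623.46 → $625; Unit G2 483.24 → $485; Unit 4A 65.97 → $65; Unit 1B 570.51 → $570.
Totals: Unit 3B $110 + $535 = $645; Unit 5B $110 + $625 = $735; Unit G2 $110 + $485 = $595; Unit 4A $110 + $65 = $175; Unit 1B $110 + $570 = $680.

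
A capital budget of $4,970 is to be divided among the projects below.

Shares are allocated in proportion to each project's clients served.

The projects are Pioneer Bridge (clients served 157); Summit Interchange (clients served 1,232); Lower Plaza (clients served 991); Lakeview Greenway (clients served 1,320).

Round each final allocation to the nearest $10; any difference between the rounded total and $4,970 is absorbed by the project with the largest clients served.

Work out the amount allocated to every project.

Total clients served = 3,700.
Raw shares: Pioneer Bridge 157/3,700 × $4,970 = 210.89; Summit Interchange 1,232/3,700 × $4,970 = 1,654.88; Lower Plaza 991/3,700 × $4,970 = 1,331.15; Lakeview Greenway 1,320/3,700 × $4,970 = 1,773.08.
Rounded to nearest $10: Pioneer Bridge $210; Summit Interchange $1,650; Lower Plaza $1,330; Lakeview Greenway $1,770. Sum = $4,960.
Difference $4,970 − $4,960 = +$10 applied to largest clients served (Lakeview Greenway): Lakeview Greenway becomes $1,780.

Pioneer Bridge: $210 · Summit Interchange: $1,650 · Lower Plaza: $1,330 · Lakeview Greenway: $1,780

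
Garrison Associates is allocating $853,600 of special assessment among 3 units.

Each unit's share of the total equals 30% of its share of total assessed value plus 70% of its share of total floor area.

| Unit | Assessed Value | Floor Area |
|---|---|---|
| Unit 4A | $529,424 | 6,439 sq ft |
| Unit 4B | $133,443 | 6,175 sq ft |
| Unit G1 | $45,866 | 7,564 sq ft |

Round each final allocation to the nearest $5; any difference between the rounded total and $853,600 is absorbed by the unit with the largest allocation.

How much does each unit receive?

Unit 4A: $381,965 · Unit 4B: $231,075 · Unit G1: $240,560

Assessed value total 708,733; floor area total 20,178.
Blended shares (30% assessed value + 70% floor area): Unit 4A 0.4475; Unit 4B 0.2707; Unit G1 0.2818.
Pro-rata amounts: Unit 4A 381,966.48; Unit 4B 231,072.61; Unit G1 240,560.91.
After rounding ($5): Unit 4A $381,965; Unit 4B $231,075; Unit G1 $240,560. Sum = $853,600.
No rounding difference to absorb.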